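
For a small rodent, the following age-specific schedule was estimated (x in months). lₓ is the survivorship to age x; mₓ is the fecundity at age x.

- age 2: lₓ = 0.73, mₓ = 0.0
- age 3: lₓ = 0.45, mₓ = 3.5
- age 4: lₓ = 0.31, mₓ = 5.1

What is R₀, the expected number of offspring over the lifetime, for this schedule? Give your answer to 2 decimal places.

R₀ = Σ lₓ mₓ:
  age 2: 0.73 × 0.0 = 0.0000
  age 3: 0.45 × 3.5 = 1.5750
  age 4: 0.31 × 5.1 = 1.5810
R₀ = 0.0000 + 1.5750 + 1.5810 = 3.1560

3.16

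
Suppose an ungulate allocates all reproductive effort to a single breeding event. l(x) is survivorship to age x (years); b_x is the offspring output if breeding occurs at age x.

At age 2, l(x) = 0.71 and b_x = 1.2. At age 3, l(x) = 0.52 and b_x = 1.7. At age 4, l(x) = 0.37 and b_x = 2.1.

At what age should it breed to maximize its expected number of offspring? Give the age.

3

Expected offspring if breeding at age x = l(x) × b_x:
  age 2: 0.71 × 1.2 = 0.852
  age 3: 0.52 × 1.7 = 0.884
  age 4: 0.37 × 2.1 = 0.777
Maximum at age 3 (0.884).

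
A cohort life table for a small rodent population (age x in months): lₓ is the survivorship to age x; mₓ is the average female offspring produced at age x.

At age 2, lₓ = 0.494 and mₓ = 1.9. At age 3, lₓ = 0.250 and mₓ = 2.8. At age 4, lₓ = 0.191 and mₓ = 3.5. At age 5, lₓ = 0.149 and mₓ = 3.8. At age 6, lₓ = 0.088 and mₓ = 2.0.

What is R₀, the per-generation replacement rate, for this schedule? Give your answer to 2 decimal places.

R₀ = Σ lₓ mₓ:
  age 2: 0.494 × 1.9 = 0.9386
  age 3: 0.250 × 2.8 = 0.7000
  age 4: 0.191 × 3.5 = 0.6685
  age 5: 0.149 × 3.8 = 0.5662
  age 6: 0.088 × 2.0 = 0.1760
R₀ = 0.9386 + 0.7000 + 0.6685 + 0.5662 + 0.1760 = 3.0493

3.05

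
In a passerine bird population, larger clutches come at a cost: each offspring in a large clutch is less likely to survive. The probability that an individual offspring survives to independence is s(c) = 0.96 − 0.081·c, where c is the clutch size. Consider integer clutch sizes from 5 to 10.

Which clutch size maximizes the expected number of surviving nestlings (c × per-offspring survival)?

Expected surviving nestlings = c × s(c):
  c=5: 5 × 0.555 = 2.775
  c=6: 6 × 0.474 = 2.844
  c=7: 7 × 0.393 = 2.751
  c=8: 8 × 0.312 = 2.496
  c=9: 9 × 0.231 = 2.079
  c=10: 10 × 0.150 = 1.500
Maximum at c = 6 (2.844 surviving nestlings).

6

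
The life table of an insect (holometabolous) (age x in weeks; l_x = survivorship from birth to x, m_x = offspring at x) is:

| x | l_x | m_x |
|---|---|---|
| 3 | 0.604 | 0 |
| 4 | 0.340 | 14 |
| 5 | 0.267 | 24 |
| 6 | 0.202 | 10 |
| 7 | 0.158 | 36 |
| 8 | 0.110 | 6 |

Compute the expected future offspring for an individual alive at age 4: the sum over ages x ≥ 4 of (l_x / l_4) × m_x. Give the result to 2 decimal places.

57.46

l_4 = 0.340. Conditional survival from age 4 to x is l_x / l_4.
  x=4: (0.340/0.340) × 14 = 14.0000
  x=5: (0.267/0.340) × 24 = 18.8471
  x=6: (0.202/0.340) × 10 = 5.9412
  x=7: (0.158/0.340) × 36 = 16.7294
  x=8: (0.110/0.340) × 6 = 1.9412
Sum = 14.0000 + 18.8471 + 5.9412 + 16.7294 + 1.9412 = 57.4588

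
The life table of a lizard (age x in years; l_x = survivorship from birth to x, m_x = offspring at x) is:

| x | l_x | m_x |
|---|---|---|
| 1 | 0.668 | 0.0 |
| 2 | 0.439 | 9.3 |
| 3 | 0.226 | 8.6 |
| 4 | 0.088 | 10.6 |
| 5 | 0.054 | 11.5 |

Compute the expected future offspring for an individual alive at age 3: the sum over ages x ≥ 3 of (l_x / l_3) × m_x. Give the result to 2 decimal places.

l_3 = 0.226. Conditional survival from age 3 to x is l_x / l_3.
  x=3: (0.226/0.226) × 8.6 = 8.6000
  x=4: (0.088/0.226) × 10.6 = 4.1274
  x=5: (0.054/0.226) × 11.5 = 2.7478
Sum = 8.6000 + 4.1274 + 2.7478 = 15.4752

15.48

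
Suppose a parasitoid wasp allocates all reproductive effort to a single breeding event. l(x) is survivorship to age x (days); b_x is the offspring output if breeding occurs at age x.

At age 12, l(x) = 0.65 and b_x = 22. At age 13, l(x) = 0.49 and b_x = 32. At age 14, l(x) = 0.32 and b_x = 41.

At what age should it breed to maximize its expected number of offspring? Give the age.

Expected offspring if breeding at age x = l(x) × b_x:
  age 12: 0.65 × 22 = 14.300
  age 13: 0.49 × 32 = 15.680
  age 14: 0.32 × 41 = 13.120
Maximum at age 13 (15.680).

13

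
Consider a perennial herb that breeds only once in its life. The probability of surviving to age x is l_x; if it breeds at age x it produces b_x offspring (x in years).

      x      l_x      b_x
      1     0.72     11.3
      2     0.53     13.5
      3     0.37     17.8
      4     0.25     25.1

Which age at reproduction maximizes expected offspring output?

1

Expected offspring if breeding at age x = l_x × b_x:
  age 1: 0.72 × 11.3 = 8.136
  age 2: 0.53 × 13.5 = 7.155
  age 3: 0.37 × 17.8 = 6.586
  age 4: 0.25 × 25.1 = 6.275
Maximum at age 1 (8.136).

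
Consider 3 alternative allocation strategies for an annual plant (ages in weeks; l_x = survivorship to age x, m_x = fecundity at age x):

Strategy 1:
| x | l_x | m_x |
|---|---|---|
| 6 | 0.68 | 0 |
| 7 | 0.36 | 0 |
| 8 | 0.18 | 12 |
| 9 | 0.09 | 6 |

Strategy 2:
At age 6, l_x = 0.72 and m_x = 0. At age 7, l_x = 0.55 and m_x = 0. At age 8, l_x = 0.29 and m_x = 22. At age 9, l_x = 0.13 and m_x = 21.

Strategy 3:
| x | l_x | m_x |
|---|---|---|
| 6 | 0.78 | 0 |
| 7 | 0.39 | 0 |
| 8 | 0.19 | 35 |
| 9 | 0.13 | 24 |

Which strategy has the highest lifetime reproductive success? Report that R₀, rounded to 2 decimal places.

Strategy 1: R₀ = 0.68×0 + 0.36×0 + 0.18×12 + 0.09×6 = 2.7000
Strategy 2: R₀ = 0.72×0 + 0.55×0 + 0.29×22 + 0.13×21 = 9.1100
Strategy 3: R₀ = 0.78×0 + 0.39×0 + 0.19×35 + 0.13×24 = 9.7700
Highest R₀: strategy 3 with 9.7700.

9.77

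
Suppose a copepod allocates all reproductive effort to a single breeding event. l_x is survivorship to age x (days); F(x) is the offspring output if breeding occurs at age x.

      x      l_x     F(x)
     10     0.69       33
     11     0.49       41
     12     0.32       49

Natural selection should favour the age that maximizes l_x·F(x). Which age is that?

10

Expected offspring if breeding at age x = l_x × F(x):
  age 10: 0.69 × 33 = 22.770
  age 11: 0.49 × 41 = 20.090
  age 12: 0.32 × 49 = 15.680
Maximum at age 10 (22.770).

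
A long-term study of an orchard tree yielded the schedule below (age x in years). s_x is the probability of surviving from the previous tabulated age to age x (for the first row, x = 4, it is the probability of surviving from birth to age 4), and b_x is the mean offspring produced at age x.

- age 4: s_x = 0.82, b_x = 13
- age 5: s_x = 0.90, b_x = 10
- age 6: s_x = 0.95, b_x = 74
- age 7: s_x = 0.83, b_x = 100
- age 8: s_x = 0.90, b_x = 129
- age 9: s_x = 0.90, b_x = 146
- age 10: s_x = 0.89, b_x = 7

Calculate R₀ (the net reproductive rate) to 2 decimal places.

267.43

Survivorship from birth: l_x = s_4·s_5·…·s_x.
  l_4 = 0.82000
  l_5 = 0.73800
  l_6 = 0.70110
  l_7 = 0.58191
  l_8 = 0.52372
  l_9 = 0.47135
  l_10 = 0.41950
R₀ = Σ l_x b_x:
  age 4: 0.82000 × 13 = 10.6600
  age 5: 0.73800 × 10 = 7.3800
  age 6: 0.70110 × 74 = 51.8814
  age 7: 0.58191 × 100 = 58.1910
  age 8: 0.52372 × 129 = 67.5599
  age 9: 0.47135 × 146 = 68.8171
  age 10: 0.41950 × 7 = 2.9365
R₀ = 10.6600 + 7.3800 + 51.8814 + 58.1910 + 67.5599 + 68.8171 + 2.9365 = 267.4259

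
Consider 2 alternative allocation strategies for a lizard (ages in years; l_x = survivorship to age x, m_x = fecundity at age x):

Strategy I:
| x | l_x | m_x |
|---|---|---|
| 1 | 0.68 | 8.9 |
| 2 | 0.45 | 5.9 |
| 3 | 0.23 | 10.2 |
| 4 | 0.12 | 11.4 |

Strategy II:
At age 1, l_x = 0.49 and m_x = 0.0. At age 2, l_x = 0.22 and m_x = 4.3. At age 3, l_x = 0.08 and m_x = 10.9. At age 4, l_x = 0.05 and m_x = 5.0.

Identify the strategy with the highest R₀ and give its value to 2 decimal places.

12.42

Strategy I: R₀ = 0.68×8.9 + 0.45×5.9 + 0.23×10.2 + 0.12×11.4 = 12.4210
Strategy II: R₀ = 0.49×0.0 + 0.22×4.3 + 0.08×10.9 + 0.05×5.0 = 2.0680
Highest R₀: strategy I with 12.4210.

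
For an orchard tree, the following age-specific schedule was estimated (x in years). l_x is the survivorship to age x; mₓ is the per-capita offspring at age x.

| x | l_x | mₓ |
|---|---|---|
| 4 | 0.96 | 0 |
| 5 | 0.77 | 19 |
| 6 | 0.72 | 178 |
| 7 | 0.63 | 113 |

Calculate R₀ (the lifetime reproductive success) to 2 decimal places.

213.98

R₀ = Σ l_x mₓ:
  age 4: 0.96 × 0 = 0.0000
  age 5: 0.77 × 19 = 14.6300
  age 6: 0.72 × 178 = 128.1600
  age 7: 0.63 × 113 = 71.1900
R₀ = 0.0000 + 14.6300 + 128.1600 + 71.1900 = 213.9800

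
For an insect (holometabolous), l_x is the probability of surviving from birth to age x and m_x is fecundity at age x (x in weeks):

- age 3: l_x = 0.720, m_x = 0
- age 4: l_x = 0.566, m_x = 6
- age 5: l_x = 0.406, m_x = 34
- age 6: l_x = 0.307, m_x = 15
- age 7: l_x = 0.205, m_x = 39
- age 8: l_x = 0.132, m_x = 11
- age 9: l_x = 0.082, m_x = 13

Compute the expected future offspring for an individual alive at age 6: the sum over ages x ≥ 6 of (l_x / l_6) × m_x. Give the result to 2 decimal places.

l_6 = 0.307. Conditional survival from age 6 to x is l_x / l_6.
  x=6: (0.307/0.307) × 15 = 15.0000
  x=7: (0.205/0.307) × 39 = 26.0423
  x=8: (0.132/0.307) × 11 = 4.7296
  x=9: (0.082/0.307) × 13 = 3.4723
Sum = 15.0000 + 26.0423 + 4.7296 + 3.4723 = 49.2443

49.24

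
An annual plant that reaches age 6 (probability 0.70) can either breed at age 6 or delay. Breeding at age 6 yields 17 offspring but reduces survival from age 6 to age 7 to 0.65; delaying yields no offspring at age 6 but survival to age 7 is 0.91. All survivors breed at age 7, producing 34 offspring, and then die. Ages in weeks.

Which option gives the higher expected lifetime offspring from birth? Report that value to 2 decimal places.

breed at age 6: R₀ = 0.70 × (17 + 0.65 × 34) = 0.70 × 39.1000 = 27.3700
delay to age 7: R₀ = 0.70 × (0.91 × 34) = 0.70 × 30.9400 = 21.6580
Higher: breed at age 6 (27.3700).

27.37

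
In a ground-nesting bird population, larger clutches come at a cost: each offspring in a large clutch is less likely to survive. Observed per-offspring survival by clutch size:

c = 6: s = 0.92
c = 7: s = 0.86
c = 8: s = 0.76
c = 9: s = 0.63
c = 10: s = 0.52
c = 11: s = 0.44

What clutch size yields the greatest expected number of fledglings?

Expected fledglings = c × s(c):
  c=6: 6 × 0.92 = 5.520
  c=7: 7 × 0.86 = 6.020
  c=8: 8 × 0.76 = 6.080
  c=9: 9 × 0.63 = 5.670
  c=10: 10 × 0.52 = 5.200
  c=11: 11 × 0.44 = 4.840
Maximum at c = 8 (6.080 fledglings).

8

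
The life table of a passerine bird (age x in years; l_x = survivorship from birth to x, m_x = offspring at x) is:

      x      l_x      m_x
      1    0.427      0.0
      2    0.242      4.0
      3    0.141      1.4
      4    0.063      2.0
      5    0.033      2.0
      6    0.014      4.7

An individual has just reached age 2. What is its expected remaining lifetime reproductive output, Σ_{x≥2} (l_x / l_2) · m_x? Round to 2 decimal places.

5.88

l_2 = 0.242. Conditional survival from age 2 to x is l_x / l_2.
  x=2: (0.242/0.242) × 4.0 = 4.0000
  x=3: (0.141/0.242) × 1.4 = 0.8157
  x=4: (0.063/0.242) × 2.0 = 0.5207
  x=5: (0.033/0.242) × 2.0 = 0.2727
  x=6: (0.014/0.242) × 4.7 = 0.2719
Sum = 4.0000 + 0.8157 + 0.5207 + 0.2727 + 0.2719 = 5.8810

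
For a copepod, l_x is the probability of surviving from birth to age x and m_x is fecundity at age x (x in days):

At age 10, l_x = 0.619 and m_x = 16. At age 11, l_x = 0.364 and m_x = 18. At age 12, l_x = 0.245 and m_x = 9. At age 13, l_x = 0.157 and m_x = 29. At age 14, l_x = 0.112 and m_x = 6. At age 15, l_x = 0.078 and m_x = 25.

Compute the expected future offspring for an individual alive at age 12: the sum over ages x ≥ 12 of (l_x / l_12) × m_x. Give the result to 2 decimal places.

l_12 = 0.245. Conditional survival from age 12 to x is l_x / l_12.
  x=12: (0.245/0.245) × 9 = 9.0000
  x=13: (0.157/0.245) × 29 = 18.5837
  x=14: (0.112/0.245) × 6 = 2.7429
  x=15: (0.078/0.245) × 25 = 7.9592
Sum = 9.0000 + 18.5837 + 2.7429 + 7.9592 = 38.2857

38.29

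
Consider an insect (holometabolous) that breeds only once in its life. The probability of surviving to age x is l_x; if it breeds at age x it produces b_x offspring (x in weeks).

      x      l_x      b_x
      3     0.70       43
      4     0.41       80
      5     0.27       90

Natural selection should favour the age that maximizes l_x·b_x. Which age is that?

4

Expected offspring if breeding at age x = l_x × b_x:
  age 3: 0.70 × 43 = 30.100
  age 4: 0.41 × 80 = 32.800
  age 5: 0.27 × 90 = 24.300
Maximum at age 4 (32.800).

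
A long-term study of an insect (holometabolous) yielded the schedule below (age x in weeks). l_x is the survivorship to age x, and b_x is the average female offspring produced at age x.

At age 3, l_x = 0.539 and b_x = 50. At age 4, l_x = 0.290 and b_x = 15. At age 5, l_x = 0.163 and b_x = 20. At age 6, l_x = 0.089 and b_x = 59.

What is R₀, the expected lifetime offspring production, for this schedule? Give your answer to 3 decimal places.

R₀ = Σ l_x b_x:
  age 3: 0.539 × 50 = 26.9500
  age 4: 0.290 × 15 = 4.3500
  age 5: 0.163 × 20 = 3.2600
  age 6: 0.089 × 59 = 5.2510
R₀ = 26.9500 + 4.3500 + 3.2600 + 5.2510 = 39.8110

39.811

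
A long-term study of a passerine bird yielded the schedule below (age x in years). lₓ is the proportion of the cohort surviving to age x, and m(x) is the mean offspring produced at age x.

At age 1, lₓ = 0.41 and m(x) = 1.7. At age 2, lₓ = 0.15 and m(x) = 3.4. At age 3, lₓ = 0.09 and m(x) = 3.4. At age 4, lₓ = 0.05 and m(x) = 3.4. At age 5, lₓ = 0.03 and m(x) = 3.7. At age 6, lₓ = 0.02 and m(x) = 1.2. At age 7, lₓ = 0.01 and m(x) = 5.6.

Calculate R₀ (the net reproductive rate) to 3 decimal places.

1.874

R₀ = Σ lₓ m(x):
  age 1: 0.41 × 1.7 = 0.6970
  age 2: 0.15 × 3.4 = 0.5100
  age 3: 0.09 × 3.4 = 0.3060
  age 4: 0.05 × 3.4 = 0.1700
  age 5: 0.03 × 3.7 = 0.1110
  age 6: 0.02 × 1.2 = 0.0240
  age 7: 0.01 × 5.6 = 0.0560
R₀ = 0.6970 + 0.5100 + 0.3060 + 0.1700 + 0.1110 + 0.0240 + 0.0560 = 1.8740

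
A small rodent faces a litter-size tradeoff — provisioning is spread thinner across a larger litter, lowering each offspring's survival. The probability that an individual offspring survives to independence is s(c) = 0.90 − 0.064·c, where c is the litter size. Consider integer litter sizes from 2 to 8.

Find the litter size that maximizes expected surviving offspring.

Expected surviving offspring = c × s(c):
  c=2: 2 × 0.772 = 1.544
  c=3: 3 × 0.708 = 2.124
  c=4: 4 × 0.644 = 2.576
  c=5: 5 × 0.580 = 2.900
  c=6: 6 × 0.516 = 3.096
  c=7: 7 × 0.452 = 3.164
  c=8: 8 × 0.388 = 3.104
Maximum at c = 7 (3.164 surviving offspring).

7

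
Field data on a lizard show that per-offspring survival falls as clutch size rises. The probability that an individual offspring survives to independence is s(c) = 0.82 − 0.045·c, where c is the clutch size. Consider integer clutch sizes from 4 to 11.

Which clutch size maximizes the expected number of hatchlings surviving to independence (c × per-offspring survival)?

9

Expected hatchlings surviving to independence = c × s(c):
  c=4: 4 × 0.640 = 2.560
  c=5: 5 × 0.595 = 2.975
  c=6: 6 × 0.550 = 3.300
  c=7: 7 × 0.505 = 3.535
  c=8: 8 × 0.460 = 3.680
  c=9: 9 × 0.415 = 3.735
  c=10: 10 × 0.370 = 3.700
  c=11: 11 × 0.325 = 3.575
Maximum at c = 9 (3.735 hatchlings surviving to independence).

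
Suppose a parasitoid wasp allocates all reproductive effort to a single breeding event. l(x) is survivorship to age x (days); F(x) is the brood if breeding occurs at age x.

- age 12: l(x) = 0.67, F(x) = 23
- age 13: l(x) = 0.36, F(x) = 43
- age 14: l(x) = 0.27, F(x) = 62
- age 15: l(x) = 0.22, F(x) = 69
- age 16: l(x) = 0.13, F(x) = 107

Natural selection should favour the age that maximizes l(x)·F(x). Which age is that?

Expected offspring if breeding at age x = l(x) × F(x):
  age 12: 0.67 × 23 = 15.410
  age 13: 0.36 × 43 = 15.480
  age 14: 0.27 × 62 = 16.740
  age 15: 0.22 × 69 = 15.180
  age 16: 0.13 × 107 = 13.910
Maximum at age 14 (16.740).

14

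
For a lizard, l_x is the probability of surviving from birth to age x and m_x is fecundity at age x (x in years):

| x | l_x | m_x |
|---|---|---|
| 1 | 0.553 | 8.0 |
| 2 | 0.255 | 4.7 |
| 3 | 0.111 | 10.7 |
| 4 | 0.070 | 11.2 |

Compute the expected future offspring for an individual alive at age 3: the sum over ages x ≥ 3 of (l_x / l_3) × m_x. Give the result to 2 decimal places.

17.76

l_3 = 0.111. Conditional survival from age 3 to x is l_x / l_3.
  x=3: (0.111/0.111) × 10.7 = 10.7000
  x=4: (0.070/0.111) × 11.2 = 7.0631
Sum = 10.7000 + 7.0631 = 17.7631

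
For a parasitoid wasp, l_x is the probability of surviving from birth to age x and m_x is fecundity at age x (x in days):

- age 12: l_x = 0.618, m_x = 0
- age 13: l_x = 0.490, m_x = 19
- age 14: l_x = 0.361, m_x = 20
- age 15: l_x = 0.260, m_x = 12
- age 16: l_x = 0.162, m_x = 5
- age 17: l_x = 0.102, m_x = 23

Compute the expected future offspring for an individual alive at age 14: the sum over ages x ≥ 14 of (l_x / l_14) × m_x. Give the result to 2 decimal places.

37.39

l_14 = 0.361. Conditional survival from age 14 to x is l_x / l_14.
  x=14: (0.361/0.361) × 20 = 20.0000
  x=15: (0.260/0.361) × 12 = 8.6427
  x=16: (0.162/0.361) × 5 = 2.2438
  x=17: (0.102/0.361) × 23 = 6.4986
Sum = 20.0000 + 8.6427 + 2.2438 + 6.4986 = 37.3850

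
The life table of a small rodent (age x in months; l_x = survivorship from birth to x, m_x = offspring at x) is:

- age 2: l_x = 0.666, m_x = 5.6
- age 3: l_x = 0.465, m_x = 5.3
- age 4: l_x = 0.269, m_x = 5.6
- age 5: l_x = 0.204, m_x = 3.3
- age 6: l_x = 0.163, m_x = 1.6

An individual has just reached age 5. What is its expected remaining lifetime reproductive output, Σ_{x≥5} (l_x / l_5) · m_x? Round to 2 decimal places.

l_5 = 0.204. Conditional survival from age 5 to x is l_x / l_5.
  x=5: (0.204/0.204) × 3.3 = 3.3000
  x=6: (0.163/0.204) × 1.6 = 1.2784
Sum = 3.3000 + 1.2784 = 4.5784

4.58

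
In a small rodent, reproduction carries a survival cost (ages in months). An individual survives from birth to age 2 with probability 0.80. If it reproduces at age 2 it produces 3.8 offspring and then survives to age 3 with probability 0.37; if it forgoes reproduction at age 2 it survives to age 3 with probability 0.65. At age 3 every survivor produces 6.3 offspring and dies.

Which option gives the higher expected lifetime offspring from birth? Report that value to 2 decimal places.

4.90

breed at age 2: R₀ = 0.80 × (3.8 + 0.37 × 6.3) = 0.80 × 6.1310 = 4.9048
delay to age 3: R₀ = 0.80 × (0.65 × 6.3) = 0.80 × 4.0950 = 3.2760
Higher: breed at age 2 (4.9048).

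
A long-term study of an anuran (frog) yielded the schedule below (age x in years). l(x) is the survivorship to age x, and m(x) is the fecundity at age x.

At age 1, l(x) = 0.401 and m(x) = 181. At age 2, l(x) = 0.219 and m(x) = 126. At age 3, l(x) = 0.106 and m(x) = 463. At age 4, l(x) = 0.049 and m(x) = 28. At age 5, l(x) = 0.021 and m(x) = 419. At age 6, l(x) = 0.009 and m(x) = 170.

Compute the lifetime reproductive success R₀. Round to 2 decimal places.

160.95

R₀ = Σ l(x) m(x):
  age 1: 0.401 × 181 = 72.5810
  age 2: 0.219 × 126 = 27.5940
  age 3: 0.106 × 463 = 49.0780
  age 4: 0.049 × 28 = 1.3720
  age 5: 0.021 × 419 = 8.7990
  age 6: 0.009 × 170 = 1.5300
R₀ = 72.5810 + 27.5940 + 49.0780 + 1.3720 + 8.7990 + 1.5300 = 160.9540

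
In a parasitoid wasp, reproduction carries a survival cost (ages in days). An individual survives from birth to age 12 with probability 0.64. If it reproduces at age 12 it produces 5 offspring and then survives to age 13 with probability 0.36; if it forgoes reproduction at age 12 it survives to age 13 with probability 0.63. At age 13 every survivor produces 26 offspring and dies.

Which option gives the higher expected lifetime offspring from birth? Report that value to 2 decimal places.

breed at age 12: R₀ = 0.64 × (5 + 0.36 × 26) = 0.64 × 14.3600 = 9.1904
delay to age 13: R₀ = 0.64 × (0.63 × 26) = 0.64 × 16.3800 = 10.4832
Higher: delay to age 13 (10.4832).

10.48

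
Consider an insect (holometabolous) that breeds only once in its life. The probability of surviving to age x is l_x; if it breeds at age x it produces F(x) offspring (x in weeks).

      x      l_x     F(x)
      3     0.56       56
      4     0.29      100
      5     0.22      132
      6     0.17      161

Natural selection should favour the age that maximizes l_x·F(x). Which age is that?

Expected offspring if breeding at age x = l_x × F(x):
  age 3: 0.56 × 56 = 31.360
  age 4: 0.29 × 100 = 29.000
  age 5: 0.22 × 132 = 29.040
  age 6: 0.17 × 161 = 27.370
Maximum at age 3 (31.360).

3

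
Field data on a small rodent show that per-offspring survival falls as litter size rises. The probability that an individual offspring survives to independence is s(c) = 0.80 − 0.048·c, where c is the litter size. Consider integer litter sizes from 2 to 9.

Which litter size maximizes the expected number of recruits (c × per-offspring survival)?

Expected recruits = c × s(c):
  c=2: 2 × 0.704 = 1.408
  c=3: 3 × 0.656 = 1.968
  c=4: 4 × 0.608 = 2.432
  c=5: 5 × 0.560 = 2.800
  c=6: 6 × 0.512 = 3.072
  c=7: 7 × 0.464 = 3.248
  c=8: 8 × 0.416 = 3.328
  c=9: 9 × 0.368 = 3.312
Maximum at c = 8 (3.328 recruits).

8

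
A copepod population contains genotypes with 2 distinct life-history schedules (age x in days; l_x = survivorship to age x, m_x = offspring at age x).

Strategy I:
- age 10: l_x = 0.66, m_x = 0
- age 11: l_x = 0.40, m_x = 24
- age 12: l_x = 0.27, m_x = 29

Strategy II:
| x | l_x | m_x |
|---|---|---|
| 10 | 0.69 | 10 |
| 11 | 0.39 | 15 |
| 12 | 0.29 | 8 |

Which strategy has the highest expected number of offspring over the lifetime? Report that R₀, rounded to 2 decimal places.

17.43

Strategy I: R₀ = 0.66×0 + 0.40×24 + 0.27×29 = 17.4300
Strategy II: R₀ = 0.69×10 + 0.39×15 + 0.29×8 = 15.0700
Highest R₀: strategy I with 17.4300.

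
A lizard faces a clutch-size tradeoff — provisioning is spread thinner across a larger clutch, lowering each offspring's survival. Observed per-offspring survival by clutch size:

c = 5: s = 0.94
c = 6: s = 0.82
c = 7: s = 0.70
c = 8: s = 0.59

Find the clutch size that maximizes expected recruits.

6

Expected recruits = c × s(c):
  c=5: 5 × 0.94 = 4.700
  c=6: 6 × 0.82 = 4.920
  c=7: 7 × 0.70 = 4.900
  c=8: 8 × 0.59 = 4.720
Maximum at c = 6 (4.920 recruits).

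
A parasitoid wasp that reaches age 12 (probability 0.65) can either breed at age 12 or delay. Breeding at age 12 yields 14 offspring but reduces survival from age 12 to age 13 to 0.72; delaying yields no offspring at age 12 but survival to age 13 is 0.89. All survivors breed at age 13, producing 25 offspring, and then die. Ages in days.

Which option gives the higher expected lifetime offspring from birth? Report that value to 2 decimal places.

20.80

breed at age 12: R₀ = 0.65 × (14 + 0.72 × 25) = 0.65 × 32.0000 = 20.8000
delay to age 13: R₀ = 0.65 × (0.89 × 25) = 0.65 × 22.2500 = 14.4625
Higher: breed at age 12 (20.8000).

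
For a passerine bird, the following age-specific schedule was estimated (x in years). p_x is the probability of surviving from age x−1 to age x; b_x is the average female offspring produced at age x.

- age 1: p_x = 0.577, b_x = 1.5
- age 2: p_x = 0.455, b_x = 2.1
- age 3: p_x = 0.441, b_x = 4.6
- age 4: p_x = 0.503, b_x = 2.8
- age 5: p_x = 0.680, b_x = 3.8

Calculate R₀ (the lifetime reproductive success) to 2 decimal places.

2.26

Survivorship from birth: l_x = p_1·p_2·…·p_x.
  l_1 = 0.57700
  l_2 = 0.26253
  l_3 = 0.11578
  l_4 = 0.05824
  l_5 = 0.03960
R₀ = Σ l_x b_x:
  age 1: 0.57700 × 1.5 = 0.8655
  age 2: 0.26253 × 2.1 = 0.5513
  age 3: 0.11578 × 4.6 = 0.5326
  age 4: 0.05824 × 2.8 = 0.1631
  age 5: 0.03960 × 3.8 = 0.1505
R₀ = 0.8655 + 0.5513 + 0.5326 + 0.1631 + 0.1505 = 2.2630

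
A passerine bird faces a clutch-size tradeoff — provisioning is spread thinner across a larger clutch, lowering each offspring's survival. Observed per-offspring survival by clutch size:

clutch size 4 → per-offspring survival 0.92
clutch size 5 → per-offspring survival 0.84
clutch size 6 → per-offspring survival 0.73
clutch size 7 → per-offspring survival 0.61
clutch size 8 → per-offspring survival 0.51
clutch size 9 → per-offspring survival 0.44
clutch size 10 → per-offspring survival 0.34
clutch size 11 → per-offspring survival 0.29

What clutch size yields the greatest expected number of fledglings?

Expected fledglings = c × s(c):
  c=4: 4 × 0.92 = 3.680
  c=5: 5 × 0.84 = 4.200
  c=6: 6 × 0.73 = 4.380
  c=7: 7 × 0.61 = 4.270
  c=8: 8 × 0.51 = 4.080
  c=9: 9 × 0.44 = 3.960
  c=10: 10 × 0.34 = 3.400
  c=11: 11 × 0.29 = 3.190
Maximum at c = 6 (4.380 fledglings).

6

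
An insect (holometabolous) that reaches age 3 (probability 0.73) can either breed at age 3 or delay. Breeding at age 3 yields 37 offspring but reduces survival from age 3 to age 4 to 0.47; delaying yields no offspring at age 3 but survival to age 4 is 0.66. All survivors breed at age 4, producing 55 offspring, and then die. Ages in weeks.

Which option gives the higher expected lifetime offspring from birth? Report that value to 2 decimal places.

breed at age 3: R₀ = 0.73 × (37 + 0.47 × 55) = 0.73 × 62.8500 = 45.8805
delay to age 4: R₀ = 0.73 × (0.66 × 55) = 0.73 × 36.3000 = 26.4990
Higher: breed at age 3 (45.8805).

45.88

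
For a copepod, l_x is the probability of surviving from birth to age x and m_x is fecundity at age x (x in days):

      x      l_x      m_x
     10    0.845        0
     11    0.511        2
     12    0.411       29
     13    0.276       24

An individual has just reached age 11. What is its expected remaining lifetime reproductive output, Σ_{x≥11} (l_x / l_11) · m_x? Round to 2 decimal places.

l_11 = 0.511. Conditional survival from age 11 to x is l_x / l_11.
  x=11: (0.511/0.511) × 2 = 2.0000
  x=12: (0.411/0.511) × 29 = 23.3249
  x=13: (0.276/0.511) × 24 = 12.9628
Sum = 2.0000 + 23.3249 + 12.9628 = 38.2877

38.29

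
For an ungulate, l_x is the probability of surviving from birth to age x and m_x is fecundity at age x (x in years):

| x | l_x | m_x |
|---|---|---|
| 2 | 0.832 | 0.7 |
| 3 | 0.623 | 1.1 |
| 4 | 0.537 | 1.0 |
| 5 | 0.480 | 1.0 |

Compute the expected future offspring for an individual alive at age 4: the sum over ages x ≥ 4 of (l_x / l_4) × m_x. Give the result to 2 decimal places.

l_4 = 0.537. Conditional survival from age 4 to x is l_x / l_4.
  x=4: (0.537/0.537) × 1.0 = 1.0000
  x=5: (0.480/0.537) × 1.0 = 0.8939
Sum = 1.0000 + 0.8939 = 1.8939

1.89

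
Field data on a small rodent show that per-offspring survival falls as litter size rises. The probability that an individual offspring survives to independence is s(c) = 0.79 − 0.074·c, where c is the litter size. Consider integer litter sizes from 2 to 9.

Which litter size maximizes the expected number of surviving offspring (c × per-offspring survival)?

Expected surviving offspring = c × s(c):
  c=2: 2 × 0.642 = 1.284
  c=3: 3 × 0.568 = 1.704
  c=4: 4 × 0.494 = 1.976
  c=5: 5 × 0.420 = 2.100
  c=6: 6 × 0.346 = 2.076
  c=7: 7 × 0.272 = 1.904
  c=8: 8 × 0.198 = 1.584
  c=9: 9 × 0.124 = 1.116
Maximum at c = 5 (2.100 surviving offspring).

5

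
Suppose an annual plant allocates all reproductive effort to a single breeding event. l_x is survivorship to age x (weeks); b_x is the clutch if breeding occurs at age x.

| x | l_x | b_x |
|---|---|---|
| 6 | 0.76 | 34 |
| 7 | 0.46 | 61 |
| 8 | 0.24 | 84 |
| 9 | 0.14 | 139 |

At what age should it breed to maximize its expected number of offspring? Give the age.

7

Expected offspring if breeding at age x = l_x × b_x:
  age 6: 0.76 × 34 = 25.840
  age 7: 0.46 × 61 = 28.060
  age 8: 0.24 × 84 = 20.160
  age 9: 0.14 × 139 = 19.460
Maximum at age 7 (28.060).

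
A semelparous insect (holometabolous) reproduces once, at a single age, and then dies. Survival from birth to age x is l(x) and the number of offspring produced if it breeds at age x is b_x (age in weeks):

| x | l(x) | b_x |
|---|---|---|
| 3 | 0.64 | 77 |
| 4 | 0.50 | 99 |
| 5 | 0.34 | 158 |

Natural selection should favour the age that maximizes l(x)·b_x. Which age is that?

5

Expected offspring if breeding at age x = l(x) × b_x:
  age 3: 0.64 × 77 = 49.280
  age 4: 0.50 × 99 = 49.500
  age 5: 0.34 × 158 = 53.720
Maximum at age 5 (53.720).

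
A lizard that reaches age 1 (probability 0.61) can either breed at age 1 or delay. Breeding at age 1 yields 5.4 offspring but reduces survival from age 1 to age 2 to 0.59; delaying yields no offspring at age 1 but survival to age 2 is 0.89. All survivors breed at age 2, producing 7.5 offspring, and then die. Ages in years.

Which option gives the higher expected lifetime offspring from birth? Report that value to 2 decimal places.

breed at age 1: R₀ = 0.61 × (5.4 + 0.59 × 7.5) = 0.61 × 9.8250 = 5.9932
delay to age 2: R₀ = 0.61 × (0.89 × 7.5) = 0.61 × 6.6750 = 4.0717
Higher: breed at age 1 (5.9932).

5.99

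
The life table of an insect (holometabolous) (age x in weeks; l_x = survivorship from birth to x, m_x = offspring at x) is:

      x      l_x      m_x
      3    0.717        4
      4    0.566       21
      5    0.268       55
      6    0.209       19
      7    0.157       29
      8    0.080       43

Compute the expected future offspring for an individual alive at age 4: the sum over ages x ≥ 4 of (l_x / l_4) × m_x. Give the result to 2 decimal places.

l_4 = 0.566. Conditional survival from age 4 to x is l_x / l_4.
  x=4: (0.566/0.566) × 21 = 21.0000
  x=5: (0.268/0.566) × 55 = 26.0424
  x=6: (0.209/0.566) × 19 = 7.0159
  x=7: (0.157/0.566) × 29 = 8.0442
  x=8: (0.080/0.566) × 43 = 6.0777
Sum = 21.0000 + 26.0424 + 7.0159 + 8.0442 + 6.0777 = 68.1802

68.18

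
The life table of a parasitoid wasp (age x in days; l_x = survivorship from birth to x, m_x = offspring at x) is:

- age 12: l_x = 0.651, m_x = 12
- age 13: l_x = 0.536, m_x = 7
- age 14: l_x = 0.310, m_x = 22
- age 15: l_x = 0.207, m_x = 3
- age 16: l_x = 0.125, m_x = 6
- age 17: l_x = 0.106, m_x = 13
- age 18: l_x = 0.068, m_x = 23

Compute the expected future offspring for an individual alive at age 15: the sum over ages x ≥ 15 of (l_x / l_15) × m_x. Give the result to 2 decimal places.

l_15 = 0.207. Conditional survival from age 15 to x is l_x / l_15.
  x=15: (0.207/0.207) × 3 = 3.0000
  x=16: (0.125/0.207) × 6 = 3.6232
  x=17: (0.106/0.207) × 13 = 6.6570
  x=18: (0.068/0.207) × 23 = 7.5556
Sum = 3.0000 + 3.6232 + 6.6570 + 7.5556 = 20.8357

20.84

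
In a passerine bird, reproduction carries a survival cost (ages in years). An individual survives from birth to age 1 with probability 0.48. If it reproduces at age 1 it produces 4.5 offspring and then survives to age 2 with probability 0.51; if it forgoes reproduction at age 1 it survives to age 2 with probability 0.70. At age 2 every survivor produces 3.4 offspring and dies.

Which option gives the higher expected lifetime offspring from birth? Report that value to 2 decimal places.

2.99

breed at age 1: R₀ = 0.48 × (4.5 + 0.51 × 3.4) = 0.48 × 6.2340 = 2.9923
delay to age 2: R₀ = 0.48 × (0.70 × 3.4) = 0.48 × 2.3800 = 1.1424
Higher: breed at age 1 (2.9923).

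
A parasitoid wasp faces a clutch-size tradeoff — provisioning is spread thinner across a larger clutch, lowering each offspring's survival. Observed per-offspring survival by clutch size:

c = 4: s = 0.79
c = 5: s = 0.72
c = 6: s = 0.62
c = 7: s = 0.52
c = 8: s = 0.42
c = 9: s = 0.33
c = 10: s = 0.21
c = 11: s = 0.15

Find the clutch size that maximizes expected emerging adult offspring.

Expected emerging adult offspring = c × s(c):
  c=4: 4 × 0.79 = 3.160
  c=5: 5 × 0.72 = 3.600
  c=6: 6 × 0.62 = 3.720
  c=7: 7 × 0.52 = 3.640
  c=8: 8 × 0.42 = 3.360
  c=9: 9 × 0.33 = 2.970
  c=10: 10 × 0.21 = 2.100
  c=11: 11 × 0.15 = 1.650
Maximum at c = 6 (3.720 emerging adult offspring).

6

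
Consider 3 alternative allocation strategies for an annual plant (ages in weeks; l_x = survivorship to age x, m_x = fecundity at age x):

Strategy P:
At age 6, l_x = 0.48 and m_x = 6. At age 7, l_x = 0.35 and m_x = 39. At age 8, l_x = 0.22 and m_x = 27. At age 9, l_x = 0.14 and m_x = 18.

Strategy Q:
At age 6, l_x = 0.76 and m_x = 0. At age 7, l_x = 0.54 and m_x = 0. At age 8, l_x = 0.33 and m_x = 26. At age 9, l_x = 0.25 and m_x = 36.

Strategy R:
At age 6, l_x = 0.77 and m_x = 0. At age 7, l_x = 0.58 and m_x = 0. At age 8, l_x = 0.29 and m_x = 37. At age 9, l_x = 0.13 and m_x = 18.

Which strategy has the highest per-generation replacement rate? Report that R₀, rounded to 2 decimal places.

24.99

Strategy P: R₀ = 0.48×6 + 0.35×39 + 0.22×27 + 0.14×18 = 24.9900
Strategy Q: R₀ = 0.76×0 + 0.54×0 + 0.33×26 + 0.25×36 = 17.5800
Strategy R: R₀ = 0.77×0 + 0.58×0 + 0.29×37 + 0.13×18 = 13.0700
Highest R₀: strategy P with 24.9900.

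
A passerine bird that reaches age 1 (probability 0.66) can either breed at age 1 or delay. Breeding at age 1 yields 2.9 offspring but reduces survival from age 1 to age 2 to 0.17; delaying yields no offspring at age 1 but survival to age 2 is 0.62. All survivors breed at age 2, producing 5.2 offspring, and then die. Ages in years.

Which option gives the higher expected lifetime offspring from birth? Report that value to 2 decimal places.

breed at age 1: R₀ = 0.66 × (2.9 + 0.17 × 5.2) = 0.66 × 3.7840 = 2.4974
delay to age 2: R₀ = 0.66 × (0.62 × 5.2) = 0.66 × 3.2240 = 2.1278
Higher: breed at age 1 (2.4974).

2.50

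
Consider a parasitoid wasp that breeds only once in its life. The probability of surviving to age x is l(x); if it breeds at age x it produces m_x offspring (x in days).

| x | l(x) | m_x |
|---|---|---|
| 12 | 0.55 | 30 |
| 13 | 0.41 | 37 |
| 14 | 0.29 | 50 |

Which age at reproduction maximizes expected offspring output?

12

Expected offspring if breeding at age x = l(x) × m_x:
  age 12: 0.55 × 30 = 16.500
  age 13: 0.41 × 37 = 15.170
  age 14: 0.29 × 50 = 14.500
Maximum at age 12 (16.500).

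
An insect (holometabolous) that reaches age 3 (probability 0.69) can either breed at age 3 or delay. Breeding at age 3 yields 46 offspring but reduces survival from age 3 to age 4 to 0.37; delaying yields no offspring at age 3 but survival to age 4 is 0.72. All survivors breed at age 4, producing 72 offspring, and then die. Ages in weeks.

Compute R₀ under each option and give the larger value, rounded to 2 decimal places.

50.12

breed at age 3: R₀ = 0.69 × (46 + 0.37 × 72) = 0.69 × 72.6400 = 50.1216
delay to age 4: R₀ = 0.69 × (0.72 × 72) = 0.69 × 51.8400 = 35.7696
Higher: breed at age 3 (50.1216).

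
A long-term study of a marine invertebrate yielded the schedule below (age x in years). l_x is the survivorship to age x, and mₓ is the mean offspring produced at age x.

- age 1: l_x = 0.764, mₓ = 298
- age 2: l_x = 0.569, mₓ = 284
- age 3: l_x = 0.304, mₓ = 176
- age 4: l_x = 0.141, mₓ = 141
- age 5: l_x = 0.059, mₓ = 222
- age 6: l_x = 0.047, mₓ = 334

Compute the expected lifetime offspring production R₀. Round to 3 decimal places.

491.449

R₀ = Σ l_x mₓ:
  age 1: 0.764 × 298 = 227.6720
  age 2: 0.569 × 284 = 161.5960
  age 3: 0.304 × 176 = 53.5040
  age 4: 0.141 × 141 = 19.8810
  age 5: 0.059 × 222 = 13.0980
  age 6: 0.047 × 334 = 15.6980
R₀ = 227.6720 + 161.5960 + 53.5040 + 19.8810 + 13.0980 + 15.6980 = 491.4490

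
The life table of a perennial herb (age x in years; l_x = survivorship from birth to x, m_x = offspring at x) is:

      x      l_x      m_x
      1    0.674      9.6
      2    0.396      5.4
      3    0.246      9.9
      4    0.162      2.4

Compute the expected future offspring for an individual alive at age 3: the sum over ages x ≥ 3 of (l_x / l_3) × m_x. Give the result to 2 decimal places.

l_3 = 0.246. Conditional survival from age 3 to x is l_x / l_3.
  x=3: (0.246/0.246) × 9.9 = 9.9000
  x=4: (0.162/0.246) × 2.4 = 1.5805
Sum = 9.9000 + 1.5805 = 11.4805

11.48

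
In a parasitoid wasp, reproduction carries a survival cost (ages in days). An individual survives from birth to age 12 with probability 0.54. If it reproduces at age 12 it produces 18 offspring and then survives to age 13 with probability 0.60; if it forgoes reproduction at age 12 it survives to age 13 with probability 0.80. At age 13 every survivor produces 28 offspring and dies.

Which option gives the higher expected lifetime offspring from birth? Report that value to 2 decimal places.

breed at age 12: R₀ = 0.54 × (18 + 0.60 × 28) = 0.54 × 34.8000 = 18.7920
delay to age 13: R₀ = 0.54 × (0.80 × 28) = 0.54 × 22.4000 = 12.0960
Higher: breed at age 12 (18.7920).

18.79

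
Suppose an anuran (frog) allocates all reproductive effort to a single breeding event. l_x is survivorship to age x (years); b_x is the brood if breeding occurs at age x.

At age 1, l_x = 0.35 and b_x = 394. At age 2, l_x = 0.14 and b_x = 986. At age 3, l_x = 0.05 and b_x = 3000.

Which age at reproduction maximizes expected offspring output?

3

Expected offspring if breeding at age x = l_x × b_x:
  age 1: 0.35 × 394 = 137.900
  age 2: 0.14 × 986 = 138.040
  age 3: 0.05 × 3000 = 150.000
Maximum at age 3 (150.000).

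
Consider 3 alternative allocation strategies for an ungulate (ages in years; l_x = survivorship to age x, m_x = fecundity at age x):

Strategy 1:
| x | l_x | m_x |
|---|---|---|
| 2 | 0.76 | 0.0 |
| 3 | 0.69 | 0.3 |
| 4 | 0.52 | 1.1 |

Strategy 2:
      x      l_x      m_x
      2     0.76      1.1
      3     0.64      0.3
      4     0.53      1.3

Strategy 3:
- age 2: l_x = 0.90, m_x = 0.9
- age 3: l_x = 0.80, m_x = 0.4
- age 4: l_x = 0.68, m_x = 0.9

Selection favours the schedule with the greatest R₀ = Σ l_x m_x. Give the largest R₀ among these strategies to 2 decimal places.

Strategy 1: R₀ = 0.76×0.0 + 0.69×0.3 + 0.52×1.1 = 0.7790
Strategy 2: R₀ = 0.76×1.1 + 0.64×0.3 + 0.53×1.3 = 1.7170
Strategy 3: R₀ = 0.90×0.9 + 0.80×0.4 + 0.68×0.9 = 1.7420
Highest R₀: strategy 3 with 1.7420.

1.74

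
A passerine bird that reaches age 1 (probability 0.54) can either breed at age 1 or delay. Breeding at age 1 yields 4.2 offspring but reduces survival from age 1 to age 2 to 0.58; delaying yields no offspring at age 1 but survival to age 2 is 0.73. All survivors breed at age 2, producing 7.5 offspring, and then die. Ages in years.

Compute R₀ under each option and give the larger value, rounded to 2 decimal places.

4.62

breed at age 1: R₀ = 0.54 × (4.2 + 0.58 × 7.5) = 0.54 × 8.5500 = 4.6170
delay to age 2: R₀ = 0.54 × (0.73 × 7.5) = 0.54 × 5.4750 = 2.9565
Higher: breed at age 1 (4.6170).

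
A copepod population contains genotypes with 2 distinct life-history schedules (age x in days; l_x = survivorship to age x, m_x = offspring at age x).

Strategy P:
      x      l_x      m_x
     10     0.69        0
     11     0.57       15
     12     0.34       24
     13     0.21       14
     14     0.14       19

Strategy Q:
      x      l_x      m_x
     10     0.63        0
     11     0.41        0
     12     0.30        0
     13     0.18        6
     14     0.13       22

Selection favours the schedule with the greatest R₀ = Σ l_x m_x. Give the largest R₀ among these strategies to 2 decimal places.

22.31

Strategy P: R₀ = 0.69×0 + 0.57×15 + 0.34×24 + 0.21×14 + 0.14×19 = 22.3100
Strategy Q: R₀ = 0.63×0 + 0.41×0 + 0.30×0 + 0.18×6 + 0.13×22 = 3.9400
Highest R₀: strategy P with 22.3100.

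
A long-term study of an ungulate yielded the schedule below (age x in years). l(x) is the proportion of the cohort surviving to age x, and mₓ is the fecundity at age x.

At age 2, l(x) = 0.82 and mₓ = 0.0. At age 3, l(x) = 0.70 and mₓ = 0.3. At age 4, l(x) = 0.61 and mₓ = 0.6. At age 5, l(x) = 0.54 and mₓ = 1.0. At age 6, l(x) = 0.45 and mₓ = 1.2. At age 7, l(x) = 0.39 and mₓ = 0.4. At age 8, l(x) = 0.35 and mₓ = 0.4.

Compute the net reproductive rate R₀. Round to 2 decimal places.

1.95

R₀ = Σ l(x) mₓ:
  age 2: 0.82 × 0.0 = 0.0000
  age 3: 0.70 × 0.3 = 0.2100
  age 4: 0.61 × 0.6 = 0.3660
  age 5: 0.54 × 1.0 = 0.5400
  age 6: 0.45 × 1.2 = 0.5400
  age 7: 0.39 × 0.4 = 0.1560
  age 8: 0.35 × 0.4 = 0.1400
R₀ = 0.0000 + 0.2100 + 0.3660 + 0.5400 + 0.5400 + 0.1560 + 0.1400 = 1.9520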